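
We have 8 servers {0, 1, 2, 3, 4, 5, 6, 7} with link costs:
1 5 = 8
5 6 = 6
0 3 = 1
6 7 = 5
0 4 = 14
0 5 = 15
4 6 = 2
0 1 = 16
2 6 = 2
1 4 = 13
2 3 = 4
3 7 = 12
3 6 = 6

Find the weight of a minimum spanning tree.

28

Kruskal: consider edges lightest-first.
0 3 (1): add — endpoints in different components.
2 6 (2): add — endpoints in different components.
4 6 (2): add — endpoints in different components.
2 3 (4): add — endpoints in different components.
6 7 (5): add — endpoints in different components.
3 6 (6): skip — 3 and 6 already connected.
5 6 (6): add — endpoints in different components.
1 5 (8): add — endpoints in different components.
MST edges: 0 3, 2 6, 4 6, 2 3, 6 7, 5 6, 1 5; total weight 1+2+2+4+5+6+8 = 28.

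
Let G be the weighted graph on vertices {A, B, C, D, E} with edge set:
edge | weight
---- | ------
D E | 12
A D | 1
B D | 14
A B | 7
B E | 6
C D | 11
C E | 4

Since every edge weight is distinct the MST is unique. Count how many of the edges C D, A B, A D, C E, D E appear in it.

Sort edges by weight, then run Kruskal:
A D (1): add. Components now {A,D} {B} {C} {E}
C E (4): add. Components now {A,D} {B} {C,E}
B E (6): add. Components now {A,D} {B,C,E}
A B (7): add. Components now {A,B,C,D,E}
MST edge set: {A D, C E, B E, A B}.
Of the listed edges, {A B, A D, C E} are in the MST → 3.

3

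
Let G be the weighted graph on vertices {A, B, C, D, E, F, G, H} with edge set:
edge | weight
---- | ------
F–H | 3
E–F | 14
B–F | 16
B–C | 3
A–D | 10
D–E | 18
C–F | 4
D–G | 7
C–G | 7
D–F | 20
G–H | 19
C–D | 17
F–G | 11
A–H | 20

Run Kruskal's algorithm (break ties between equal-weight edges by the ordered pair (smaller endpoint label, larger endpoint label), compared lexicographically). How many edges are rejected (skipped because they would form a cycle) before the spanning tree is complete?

1

Kruskal's algorithm — process edges by increasing weight (ties by edge label):
B–C (3): add — endpoints in different components.
F–H (3): add — endpoints in different components.
C–F (4): add — endpoints in different components.
C–G (7): add — endpoints in different components.
D–G (7): add — endpoints in different components.
A–D (10): add — endpoints in different components.
F–G (11): skip — F and G already connected.
E–F (14): add — endpoints in different components.
Edges rejected before the tree was complete: 1.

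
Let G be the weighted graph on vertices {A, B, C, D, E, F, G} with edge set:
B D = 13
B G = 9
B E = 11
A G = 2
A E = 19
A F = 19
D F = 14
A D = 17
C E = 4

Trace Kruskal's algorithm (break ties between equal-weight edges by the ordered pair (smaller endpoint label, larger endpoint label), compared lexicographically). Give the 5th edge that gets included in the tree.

B-D

Sort edges by weight, then run Kruskal:
A G (2): add — endpoints in different components.
C E (4): add — endpoints in different components.
B G (9): add — endpoints in different components.
B E (11): add — endpoints in different components.
B D (13): add — endpoints in different components.
D F (14): add — endpoints in different components.
The 5th edge added is B D.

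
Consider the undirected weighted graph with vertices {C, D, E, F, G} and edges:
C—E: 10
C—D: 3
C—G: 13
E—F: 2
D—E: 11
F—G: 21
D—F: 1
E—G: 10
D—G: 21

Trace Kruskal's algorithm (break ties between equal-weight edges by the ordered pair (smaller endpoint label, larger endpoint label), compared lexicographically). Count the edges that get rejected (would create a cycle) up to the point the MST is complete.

1

Kruskal: consider edges lightest-first.
D—F (1): add. Components now {C} {D,F} {E} {G}
E—F (2): add. Components now {C} {D,E,F} {G}
C—D (3): add. Components now {C,D,E,F} {G}
C—E (10): skip — C and E already connected.
E—G (10): add. Components now {C,D,E,F,G}
Edges rejected before the tree was complete: 1.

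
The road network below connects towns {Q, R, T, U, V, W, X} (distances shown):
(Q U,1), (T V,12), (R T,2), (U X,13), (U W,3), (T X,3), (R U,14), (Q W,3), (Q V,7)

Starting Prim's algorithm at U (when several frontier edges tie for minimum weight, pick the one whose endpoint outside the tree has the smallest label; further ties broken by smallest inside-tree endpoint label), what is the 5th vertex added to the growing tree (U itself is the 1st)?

Prim, starting at U.
Step 1: cheapest edge leaving the tree is Q U (1); add Q.
Step 2: cheapest edge leaving the tree is Q W (3); add W.
Step 3: cheapest edge leaving the tree is Q V (7); add V.
Step 4: cheapest edge leaving the tree is T V (12); add T.
Step 5: cheapest edge leaving the tree is R T (2); add R.
Step 6: cheapest edge leaving the tree is T X (3); add X.
Vertex order: U, Q, W, V, T, R, X. The 5th vertex is T.

T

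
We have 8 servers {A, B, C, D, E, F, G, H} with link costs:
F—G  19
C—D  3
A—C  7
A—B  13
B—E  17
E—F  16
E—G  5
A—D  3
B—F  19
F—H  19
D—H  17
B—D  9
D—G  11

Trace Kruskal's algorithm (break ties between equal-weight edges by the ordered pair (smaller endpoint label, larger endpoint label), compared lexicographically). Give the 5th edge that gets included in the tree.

Sort edges by weight, then run Kruskal:
A—D (3): add — endpoints in different components.
C—D (3): add — endpoints in different components.
E—G (5): add — endpoints in different components.
A—C (7): skip — A and C already connected.
B—D (9): add — endpoints in different components.
D—G (11): add — endpoints in different components.
A—B (13): skip — A and B already connected.
E—F (16): add — endpoints in different components.
B—E (17): skip — B and E already connected.
D—H (17): add — endpoints in different components.
The 5th edge added is D—G.

D-G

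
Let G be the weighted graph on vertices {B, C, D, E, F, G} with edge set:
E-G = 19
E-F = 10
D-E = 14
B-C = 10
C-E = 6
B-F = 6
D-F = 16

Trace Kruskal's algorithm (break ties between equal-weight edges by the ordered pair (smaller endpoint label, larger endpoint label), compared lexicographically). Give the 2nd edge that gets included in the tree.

Sort edges by weight, then run Kruskal:
B-F (6): add. Components now {B,F} {C} {D} {E} {G}
C-E (6): add. Components now {B,F} {C,E} {D} {G}
B-C (10): add. Components now {B,C,E,F} {D} {G}
E-F (10): skip — E and F already connected.
D-E (14): add. Components now {B,C,D,E,F} {G}
D-F (16): skip — D and F already connected.
E-G (19): add. Components now {B,C,D,E,F,G}
The 2nd edge added is C-E.

C-E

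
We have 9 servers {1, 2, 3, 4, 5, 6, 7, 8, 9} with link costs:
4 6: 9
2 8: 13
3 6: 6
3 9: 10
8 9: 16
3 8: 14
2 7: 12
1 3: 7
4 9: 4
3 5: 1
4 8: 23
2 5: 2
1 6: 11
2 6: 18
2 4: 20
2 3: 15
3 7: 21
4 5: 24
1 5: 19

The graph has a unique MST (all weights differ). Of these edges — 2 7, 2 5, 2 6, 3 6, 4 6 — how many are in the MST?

4

Kruskal: consider edges lightest-first.
3 5 (1): add — endpoints in different components.
2 5 (2): add — endpoints in different components.
4 9 (4): add — endpoints in different components.
3 6 (6): add — endpoints in different components.
1 3 (7): add — endpoints in different components.
4 6 (9): add — endpoints in different components.
3 9 (10): skip — 3 and 9 already connected.
1 6 (11): skip — 1 and 6 already connected.
2 7 (12): add — endpoints in different components.
2 8 (13): add — endpoints in different components.
MST edge set: {3 5, 2 5, 4 9, 3 6, 1 3, 4 6, 2 7, 2 8}.
Of the listed edges, {2 7, 2 5, 3 6, 4 6} are in the MST → 4.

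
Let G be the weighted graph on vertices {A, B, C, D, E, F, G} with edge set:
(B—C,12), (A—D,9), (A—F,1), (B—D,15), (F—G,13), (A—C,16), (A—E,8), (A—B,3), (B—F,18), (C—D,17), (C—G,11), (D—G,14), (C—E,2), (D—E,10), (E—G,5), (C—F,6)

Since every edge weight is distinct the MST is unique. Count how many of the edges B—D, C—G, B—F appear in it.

0

Sort edges by weight, then run Kruskal:
A—F (1): add — endpoints in different components.
C—E (2): add — endpoints in different components.
A—B (3): add — endpoints in different components.
E—G (5): add — endpoints in different components.
C—F (6): add — endpoints in different components.
A—E (8): skip — A and E already connected.
A—D (9): add — endpoints in different components.
MST edge set: {A—F, C—E, A—B, E—G, C—F, A—D}.
Of the listed edges, {} are in the MST → 0.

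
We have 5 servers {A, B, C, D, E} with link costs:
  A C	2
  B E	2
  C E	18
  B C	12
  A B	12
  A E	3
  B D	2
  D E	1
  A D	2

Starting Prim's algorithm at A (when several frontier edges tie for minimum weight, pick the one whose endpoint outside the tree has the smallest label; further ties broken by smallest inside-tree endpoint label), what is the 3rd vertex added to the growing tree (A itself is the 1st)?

D

Prim's algorithm from A:
Step 1: cheapest edge leaving the tree is A C (2); add C.
Step 2: cheapest edge leaving the tree is A D (2); add D.
Step 3: cheapest edge leaving the tree is D E (1); add E.
Step 4: cheapest edge leaving the tree is B D (2); add B.
Vertex order: A, C, D, E, B. The 3rd vertex is D.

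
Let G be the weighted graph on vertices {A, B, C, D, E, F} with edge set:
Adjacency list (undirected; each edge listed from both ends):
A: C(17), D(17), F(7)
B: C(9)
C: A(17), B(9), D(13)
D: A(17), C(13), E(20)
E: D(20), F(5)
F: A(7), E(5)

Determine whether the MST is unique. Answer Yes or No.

No

Sort edges by weight, then run Kruskal:
E-F (5): add — endpoints in different components.
A-F (7): add — endpoints in different components.
B-C (9): add — endpoints in different components.
C-D (13): add — endpoints in different components.
A-C (17): add — endpoints in different components.
Non-tree edge A-D has weight 17, equal to the heaviest edge on its tree cycle — swapping gives another MST of the same weight. Not unique.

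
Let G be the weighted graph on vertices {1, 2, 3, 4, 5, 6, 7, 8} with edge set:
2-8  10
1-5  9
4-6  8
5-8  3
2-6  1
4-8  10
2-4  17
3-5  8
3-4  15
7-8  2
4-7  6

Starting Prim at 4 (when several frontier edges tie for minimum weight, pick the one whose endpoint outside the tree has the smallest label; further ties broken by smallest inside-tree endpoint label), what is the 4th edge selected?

Grow the tree from 4 using Prim:
Step 1: cheapest edge leaving the tree is 4-7 (6); add 7.
Step 2: cheapest edge leaving the tree is 7-8 (2); add 8.
Step 3: cheapest edge leaving the tree is 5-8 (3); add 5.
Step 4: cheapest edge leaving the tree is 3-5 (8); add 3.
Step 5: cheapest edge leaving the tree is 4-6 (8); add 6.
Step 6: cheapest edge leaving the tree is 2-6 (1); add 2.
Step 7: cheapest edge leaving the tree is 1-5 (9); add 1.
The 4th edge added is 3-5.

3-5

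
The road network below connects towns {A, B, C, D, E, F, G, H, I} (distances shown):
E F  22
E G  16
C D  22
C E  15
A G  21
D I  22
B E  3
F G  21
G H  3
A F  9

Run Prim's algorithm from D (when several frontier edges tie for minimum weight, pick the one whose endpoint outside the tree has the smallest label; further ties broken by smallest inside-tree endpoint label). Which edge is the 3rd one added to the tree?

Grow the tree from D using Prim:
Step 1: frontier [C D 22, D I 22] → take C D (22); add C.
Step 2: frontier [C E 15, D I 22] → take C E (15); add E.
Step 3: frontier [D I 22, B E 3, E G 16, E F 22] → take B E (3); add B.
Step 4: frontier [D I 22, E G 16, E F 22] → take E G (16); add G.
Step 5: frontier [D I 22, E F 22, G H 3, A G 21, F G 21] → take G H (3); add H.
Step 6: frontier [D I 22, E F 22, A G 21, F G 21] → take A G (21); add A.
Step 7: frontier [A F 9, D I 22, E F 22, F G 21] → take A F (9); add F.
Step 8: frontier [D I 22] → take D I (22); add I.
The 3rd edge added is B E.

B-E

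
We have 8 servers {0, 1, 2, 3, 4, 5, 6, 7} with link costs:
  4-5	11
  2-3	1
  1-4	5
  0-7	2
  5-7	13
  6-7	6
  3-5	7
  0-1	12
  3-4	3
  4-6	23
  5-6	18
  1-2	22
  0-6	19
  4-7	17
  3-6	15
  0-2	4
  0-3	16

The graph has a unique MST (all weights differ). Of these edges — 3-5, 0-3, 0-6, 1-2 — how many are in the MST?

Kruskal's algorithm — process edges by increasing weight (ties by edge label):
2-3 (1): add — endpoints in different components.
0-7 (2): add — endpoints in different components.
3-4 (3): add — endpoints in different components.
0-2 (4): add — endpoints in different components.
1-4 (5): add — endpoints in different components.
6-7 (6): add — endpoints in different components.
3-5 (7): add — endpoints in different components.
MST edge set: {2-3, 0-7, 3-4, 0-2, 1-4, 6-7, 3-5}.
Of the listed edges, {3-5} are in the MST → 1.

1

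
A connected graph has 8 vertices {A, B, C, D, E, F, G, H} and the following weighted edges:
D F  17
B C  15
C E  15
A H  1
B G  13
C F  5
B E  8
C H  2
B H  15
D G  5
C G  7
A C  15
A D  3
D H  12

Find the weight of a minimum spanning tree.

37

Sort edges by weight, then run Kruskal:
A H (1): add — endpoints in different components.
C H (2): add — endpoints in different components.
A D (3): add — endpoints in different components.
C F (5): add — endpoints in different components.
D G (5): add — endpoints in different components.
C G (7): skip — C and G already connected.
B E (8): add — endpoints in different components.
D H (12): skip — D and H already connected.
B G (13): add — endpoints in different components.
MST edges: A H, C H, A D, C F, D G, B E, B G; total weight 1+2+3+5+5+8+13 = 37.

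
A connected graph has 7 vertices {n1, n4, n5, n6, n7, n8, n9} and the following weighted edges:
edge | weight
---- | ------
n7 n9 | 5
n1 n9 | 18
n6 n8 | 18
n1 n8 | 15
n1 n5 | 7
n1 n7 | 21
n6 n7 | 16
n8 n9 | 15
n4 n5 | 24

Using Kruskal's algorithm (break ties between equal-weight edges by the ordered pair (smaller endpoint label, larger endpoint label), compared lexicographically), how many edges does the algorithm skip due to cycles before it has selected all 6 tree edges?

Kruskal: consider edges lightest-first.
n7 n9 (5): add. Components now {n6} {n8} {n7,n9} {n4} {n5} {n1}
n1 n5 (7): add. Components now {n6} {n8} {n7,n9} {n4} {n1,n5}
n1 n8 (15): add. Components now {n6} {n1,n5,n8} {n7,n9} {n4}
n8 n9 (15): add. Components now {n6} {n1,n5,n7,n8,n9} {n4}
n6 n7 (16): add. Components now {n1,n5,n6,n7,n8,n9} {n4}
n1 n9 (18): skip — n9 and n1 already connected.
n6 n8 (18): skip — n6 and n8 already connected.
n1 n7 (21): skip — n7 and n1 already connected.
n4 n5 (24): add. Components now {n1,n4,n5,n6,n7,n8,n9}
Edges rejected before the tree was complete: 3.

3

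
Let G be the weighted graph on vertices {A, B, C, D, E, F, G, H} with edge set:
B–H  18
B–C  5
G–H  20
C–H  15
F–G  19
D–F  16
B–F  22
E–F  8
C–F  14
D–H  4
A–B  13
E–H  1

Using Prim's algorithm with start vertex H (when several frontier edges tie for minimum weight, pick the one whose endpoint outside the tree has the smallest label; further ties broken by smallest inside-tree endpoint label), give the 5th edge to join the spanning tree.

Grow the tree from H using Prim:
Step 1: frontier [E–H 1, D–H 4, C–H 15, B–H 18, G–H 20] → take E–H (1); add E.
Step 2: frontier [E–F 8, D–H 4, C–H 15, B–H 18, G–H 20] → take D–H (4); add D.
Step 3: frontier [D–F 16, E–F 8, C–H 15, B–H 18, G–H 20] → take E–F (8); add F.
Step 4: frontier [C–F 14, F–G 19, B–F 22, C–H 15, B–H 18, G–H 20] → take C–F (14); add C.
Step 5: frontier [B–C 5, F–G 19, B–F 22, B–H 18, G–H 20] → take B–C (5); add B.
Step 6: frontier [A–B 13, F–G 19, G–H 20] → take A–B (13); add A.
Step 7: frontier [F–G 19, G–H 20] → take F–G (19); add G.
The 5th edge added is B–C.

B-C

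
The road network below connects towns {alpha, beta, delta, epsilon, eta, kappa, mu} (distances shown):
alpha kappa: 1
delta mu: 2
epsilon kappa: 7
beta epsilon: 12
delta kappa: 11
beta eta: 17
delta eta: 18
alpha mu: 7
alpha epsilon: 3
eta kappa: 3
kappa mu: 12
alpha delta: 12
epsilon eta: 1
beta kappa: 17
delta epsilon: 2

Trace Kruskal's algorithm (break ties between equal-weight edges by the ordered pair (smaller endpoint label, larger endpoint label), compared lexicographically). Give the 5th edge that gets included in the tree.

Kruskal: consider edges lightest-first.
alpha kappa (1): add — endpoints in different components.
epsilon eta (1): add — endpoints in different components.
delta epsilon (2): add — endpoints in different components.
delta mu (2): add — endpoints in different components.
alpha epsilon (3): add — endpoints in different components.
eta kappa (3): skip — kappa and eta already connected.
alpha mu (7): skip — alpha and mu already connected.
epsilon kappa (7): skip — kappa and epsilon already connected.
delta kappa (11): skip — kappa and delta already connected.
alpha delta (12): skip — alpha and delta already connected.
beta epsilon (12): add — endpoints in different components.
The 5th edge added is alpha epsilon.

alpha-epsilon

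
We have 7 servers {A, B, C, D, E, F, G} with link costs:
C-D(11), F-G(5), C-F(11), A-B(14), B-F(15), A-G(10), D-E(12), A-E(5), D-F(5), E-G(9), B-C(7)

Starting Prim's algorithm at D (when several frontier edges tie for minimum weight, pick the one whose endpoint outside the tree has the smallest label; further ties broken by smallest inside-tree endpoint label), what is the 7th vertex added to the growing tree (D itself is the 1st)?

B

Grow the tree from D using Prim:
Step 1: cheapest edge leaving the tree is D-F (5); add F.
Step 2: cheapest edge leaving the tree is F-G (5); add G.
Step 3: cheapest edge leaving the tree is E-G (9); add E.
Step 4: cheapest edge leaving the tree is A-E (5); add A.
Step 5: cheapest edge leaving the tree is C-D (11); add C.
Step 6: cheapest edge leaving the tree is B-C (7); add B.
Vertex order: D, F, G, E, A, C, B. The 7th vertex is B.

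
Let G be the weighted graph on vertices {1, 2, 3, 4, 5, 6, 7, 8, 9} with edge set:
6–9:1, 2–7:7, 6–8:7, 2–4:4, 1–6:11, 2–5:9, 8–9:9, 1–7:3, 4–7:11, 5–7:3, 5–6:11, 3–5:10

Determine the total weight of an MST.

Prim, starting at 4.
Step 1: frontier [2–4 4, 4–7 11] → take 2–4 (4); add 2.
Step 2: frontier [2–7 7, 2–5 9, 4–7 11] → take 2–7 (7); add 7.
Step 3: frontier [2–5 9, 1–7 3, 5–7 3] → take 1–7 (3); add 1.
Step 4: frontier [1–6 11, 2–5 9, 5–7 3] → take 5–7 (3); add 5.
Step 5: frontier [1–6 11, 3–5 10, 5–6 11] → take 3–5 (10); add 3.
Step 6: frontier [1–6 11, 5–6 11] → take 1–6 (11); add 6.
Step 7: frontier [6–9 1, 6–8 7] → take 6–9 (1); add 9.
Step 8: frontier [6–8 7, 8–9 9] → take 6–8 (7); add 8.
MST edges: 2–4, 2–7, 1–7, 5–7, 3–5, 1–6, 6–9, 6–8; total weight 4+7+3+3+10+11+1+7 = 46.

46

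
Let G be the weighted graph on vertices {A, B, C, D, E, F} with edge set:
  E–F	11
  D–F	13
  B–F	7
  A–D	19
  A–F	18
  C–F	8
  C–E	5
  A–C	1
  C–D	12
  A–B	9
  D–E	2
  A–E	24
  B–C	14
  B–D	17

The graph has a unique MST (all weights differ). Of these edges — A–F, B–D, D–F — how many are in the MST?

0

Sort edges by weight, then run Kruskal:
A–C (1): add — endpoints in different components.
D–E (2): add — endpoints in different components.
C–E (5): add — endpoints in different components.
B–F (7): add — endpoints in different components.
C–F (8): add — endpoints in different components.
MST edge set: {A–C, D–E, C–E, B–F, C–F}.
Of the listed edges, {} are in the MST → 0.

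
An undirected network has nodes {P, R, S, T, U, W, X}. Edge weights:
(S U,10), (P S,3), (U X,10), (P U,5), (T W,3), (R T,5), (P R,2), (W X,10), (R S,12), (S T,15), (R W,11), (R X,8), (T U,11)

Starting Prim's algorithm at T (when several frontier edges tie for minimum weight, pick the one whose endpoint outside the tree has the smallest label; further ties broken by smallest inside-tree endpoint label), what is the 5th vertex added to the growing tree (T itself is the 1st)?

Grow the tree from T using Prim:
Step 1: cheapest edge leaving the tree is T W (3); add W.
Step 2: cheapest edge leaving the tree is R T (5); add R.
Step 3: cheapest edge leaving the tree is P R (2); add P.
Step 4: cheapest edge leaving the tree is P S (3); add S.
Step 5: cheapest edge leaving the tree is P U (5); add U.
Step 6: cheapest edge leaving the tree is R X (8); add X.
Vertex order: T, W, R, P, S, U, X. The 5th vertex is S.

S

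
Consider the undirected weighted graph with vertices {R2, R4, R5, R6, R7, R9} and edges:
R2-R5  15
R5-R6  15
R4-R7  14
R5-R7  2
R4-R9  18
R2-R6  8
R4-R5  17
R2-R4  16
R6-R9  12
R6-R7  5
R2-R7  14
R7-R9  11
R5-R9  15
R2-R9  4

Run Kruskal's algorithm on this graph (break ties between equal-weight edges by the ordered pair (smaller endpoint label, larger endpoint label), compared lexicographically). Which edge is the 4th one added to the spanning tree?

Kruskal's algorithm — process edges by increasing weight (ties by edge label):
R5-R7 (2): add. Components now {R6} {R9} {R5,R7} {R2} {R4}
R2-R9 (4): add. Components now {R6} {R2,R9} {R5,R7} {R4}
R6-R7 (5): add. Components now {R5,R6,R7} {R2,R9} {R4}
R2-R6 (8): add. Components now {R2,R5,R6,R7,R9} {R4}
R7-R9 (11): skip — R9 and R7 already connected.
R6-R9 (12): skip — R6 and R9 already connected.
R2-R7 (14): skip — R7 and R2 already connected.
R4-R7 (14): add. Components now {R2,R4,R5,R6,R7,R9}
The 4th edge added is R2-R6.

R2-R6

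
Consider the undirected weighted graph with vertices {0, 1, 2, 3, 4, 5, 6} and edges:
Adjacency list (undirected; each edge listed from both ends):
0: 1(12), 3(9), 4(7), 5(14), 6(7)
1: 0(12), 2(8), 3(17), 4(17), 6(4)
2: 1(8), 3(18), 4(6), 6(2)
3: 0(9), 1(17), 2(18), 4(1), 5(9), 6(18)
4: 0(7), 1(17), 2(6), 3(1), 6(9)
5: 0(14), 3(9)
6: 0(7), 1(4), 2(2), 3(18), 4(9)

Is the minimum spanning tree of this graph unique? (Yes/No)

Kruskal: consider edges lightest-first.
3—4 (1): add — endpoints in different components.
2—6 (2): add — endpoints in different components.
1—6 (4): add — endpoints in different components.
2—4 (6): add — endpoints in different components.
0—4 (7): add — endpoints in different components.
0—6 (7): skip — 0 and 6 already connected.
1—2 (8): skip — 1 and 2 already connected.
0—3 (9): skip — 0 and 3 already connected.
3—5 (9): add — endpoints in different components.
Non-tree edge 0—6 has weight 7, equal to the heaviest edge on its tree cycle — swapping gives another MST of the same weight. Not unique.

No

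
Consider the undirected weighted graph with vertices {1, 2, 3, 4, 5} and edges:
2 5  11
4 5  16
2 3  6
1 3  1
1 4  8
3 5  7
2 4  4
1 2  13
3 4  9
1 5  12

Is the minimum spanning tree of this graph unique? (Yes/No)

Yes

Sort edges by weight, then run Kruskal:
1 3 (1): add — endpoints in different components.
2 4 (4): add — endpoints in different components.
2 3 (6): add — endpoints in different components.
3 5 (7): add — endpoints in different components.
Every non-tree edge has weight strictly greater than the heaviest edge on the tree path between its endpoints, so the MST is unique.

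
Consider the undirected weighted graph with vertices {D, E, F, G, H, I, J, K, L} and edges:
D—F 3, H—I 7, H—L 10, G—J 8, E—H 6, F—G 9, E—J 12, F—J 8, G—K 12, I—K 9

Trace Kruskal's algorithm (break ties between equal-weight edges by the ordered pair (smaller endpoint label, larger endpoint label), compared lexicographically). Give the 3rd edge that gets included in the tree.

H-I

Kruskal: consider edges lightest-first.
D—F (3): add — endpoints in different components.
E—H (6): add — endpoints in different components.
H—I (7): add — endpoints in different components.
F—J (8): add — endpoints in different components.
G—J (8): add — endpoints in different components.
F—G (9): skip — F and G already connected.
I—K (9): add — endpoints in different components.
H—L (10): add — endpoints in different components.
E—J (12): add — endpoints in different components.
The 3rd edge added is H—I.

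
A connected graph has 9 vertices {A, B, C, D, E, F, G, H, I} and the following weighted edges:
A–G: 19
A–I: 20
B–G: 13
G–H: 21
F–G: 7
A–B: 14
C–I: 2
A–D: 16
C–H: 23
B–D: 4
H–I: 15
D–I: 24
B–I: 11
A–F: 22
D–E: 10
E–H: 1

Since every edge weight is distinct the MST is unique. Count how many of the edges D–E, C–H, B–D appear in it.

2

Sort edges by weight, then run Kruskal:
E–H (1): add — endpoints in different components.
C–I (2): add — endpoints in different components.
B–D (4): add — endpoints in different components.
F–G (7): add — endpoints in different components.
D–E (10): add — endpoints in different components.
B–I (11): add — endpoints in different components.
B–G (13): add — endpoints in different components.
A–B (14): add — endpoints in different components.
MST edge set: {E–H, C–I, B–D, F–G, D–E, B–I, B–G, A–B}.
Of the listed edges, {D–E, B–D} are in the MST → 2.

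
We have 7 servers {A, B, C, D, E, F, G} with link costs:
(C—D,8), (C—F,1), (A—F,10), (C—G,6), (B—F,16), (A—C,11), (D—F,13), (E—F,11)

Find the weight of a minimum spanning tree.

Prim, starting at B.
Step 1: frontier [B—F 16] → take B—F (16); add F.
Step 2: frontier [C—F 1, A—F 10, E—F 11, D—F 13] → take C—F (1); add C.
Step 3: frontier [C—G 6, C—D 8, A—C 11, A—F 10, E—F 11, D—F 13] → take C—G (6); add G.
Step 4: frontier [C—D 8, A—C 11, A—F 10, E—F 11, D—F 13] → take C—D (8); add D.
Step 5: frontier [A—C 11, A—F 10, E—F 11] → take A—F (10); add A.
Step 6: frontier [E—F 11] → take E—F (11); add E.
MST edges: B—F, C—F, C—G, C—D, A—F, E—F; total weight 16+1+6+8+10+11 = 52.

52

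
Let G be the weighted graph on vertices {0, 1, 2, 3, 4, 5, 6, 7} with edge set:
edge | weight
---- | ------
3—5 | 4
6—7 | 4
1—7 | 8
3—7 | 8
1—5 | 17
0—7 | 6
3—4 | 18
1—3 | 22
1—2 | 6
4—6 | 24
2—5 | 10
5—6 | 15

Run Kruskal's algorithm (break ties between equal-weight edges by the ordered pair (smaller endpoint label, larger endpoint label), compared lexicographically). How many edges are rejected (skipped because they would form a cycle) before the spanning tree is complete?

Sort edges by weight, then run Kruskal:
3—5 (4): add — endpoints in different components.
6—7 (4): add — endpoints in different components.
0—7 (6): add — endpoints in different components.
1—2 (6): add — endpoints in different components.
1—7 (8): add — endpoints in different components.
3—7 (8): add — endpoints in different components.
2—5 (10): skip — 2 and 5 already connected.
5—6 (15): skip — 5 and 6 already connected.
1—5 (17): skip — 1 and 5 already connected.
3—4 (18): add — endpoints in different components.
Edges rejected before the tree was complete: 3.

3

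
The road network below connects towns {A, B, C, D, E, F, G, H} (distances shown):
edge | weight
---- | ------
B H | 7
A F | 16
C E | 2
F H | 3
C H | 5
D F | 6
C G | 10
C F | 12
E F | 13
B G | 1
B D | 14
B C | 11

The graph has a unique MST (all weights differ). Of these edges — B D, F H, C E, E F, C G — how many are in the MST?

Sort edges by weight, then run Kruskal:
B G (1): add — endpoints in different components.
C E (2): add — endpoints in different components.
F H (3): add — endpoints in different components.
C H (5): add — endpoints in different components.
D F (6): add — endpoints in different components.
B H (7): add — endpoints in different components.
C G (10): skip — C and G already connected.
B C (11): skip — B and C already connected.
C F (12): skip — C and F already connected.
E F (13): skip — E and F already connected.
B D (14): skip — B and D already connected.
A F (16): add — endpoints in different components.
MST edge set: {B G, C E, F H, C H, D F, B H, A F}.
Of the listed edges, {F H, C E} are in the MST → 2.

2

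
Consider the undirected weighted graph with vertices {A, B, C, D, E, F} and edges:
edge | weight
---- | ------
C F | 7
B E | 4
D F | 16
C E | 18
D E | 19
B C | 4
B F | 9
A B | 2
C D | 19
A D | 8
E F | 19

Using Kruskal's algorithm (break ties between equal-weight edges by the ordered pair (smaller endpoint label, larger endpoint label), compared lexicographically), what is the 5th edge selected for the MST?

Kruskal: consider edges lightest-first.
A B (2): add. Components now {A,B} {C} {D} {E} {F}
B C (4): add. Components now {A,B,C} {D} {E} {F}
B E (4): add. Components now {A,B,C,E} {D} {F}
C F (7): add. Components now {A,B,C,E,F} {D}
A D (8): add. Components now {A,B,C,D,E,F}
The 5th edge added is A D.

A-D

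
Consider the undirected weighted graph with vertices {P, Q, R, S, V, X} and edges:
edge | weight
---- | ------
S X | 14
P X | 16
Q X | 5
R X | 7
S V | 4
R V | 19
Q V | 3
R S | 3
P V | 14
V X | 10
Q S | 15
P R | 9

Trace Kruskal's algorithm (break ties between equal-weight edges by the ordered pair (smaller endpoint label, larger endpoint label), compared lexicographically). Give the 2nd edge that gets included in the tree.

R-S

Kruskal's algorithm — process edges by increasing weight (ties by edge label):
Q V (3): add. Components now {R} {P} {S} {X} {Q,V}
R S (3): add. Components now {R,S} {P} {X} {Q,V}
S V (4): add. Components now {Q,R,S,V} {P} {X}
Q X (5): add. Components now {Q,R,S,V,X} {P}
R X (7): skip — R and X already connected.
P R (9): add. Components now {P,Q,R,S,V,X}
The 2nd edge added is R S.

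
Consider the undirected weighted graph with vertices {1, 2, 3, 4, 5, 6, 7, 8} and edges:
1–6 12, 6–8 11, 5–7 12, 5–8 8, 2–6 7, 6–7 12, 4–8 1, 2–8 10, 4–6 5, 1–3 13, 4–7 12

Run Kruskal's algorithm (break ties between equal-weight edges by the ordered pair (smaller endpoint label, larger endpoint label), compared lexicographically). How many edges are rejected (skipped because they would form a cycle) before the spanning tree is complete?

4

Kruskal: consider edges lightest-first.
4–8 (1): add — endpoints in different components.
4–6 (5): add — endpoints in different components.
2–6 (7): add — endpoints in different components.
5–8 (8): add — endpoints in different components.
2–8 (10): skip — 2 and 8 already connected.
6–8 (11): skip — 6 and 8 already connected.
1–6 (12): add — endpoints in different components.
4–7 (12): add — endpoints in different components.
5–7 (12): skip — 5 and 7 already connected.
6–7 (12): skip — 6 and 7 already connected.
1–3 (13): add — endpoints in different components.
Edges rejected before the tree was complete: 4.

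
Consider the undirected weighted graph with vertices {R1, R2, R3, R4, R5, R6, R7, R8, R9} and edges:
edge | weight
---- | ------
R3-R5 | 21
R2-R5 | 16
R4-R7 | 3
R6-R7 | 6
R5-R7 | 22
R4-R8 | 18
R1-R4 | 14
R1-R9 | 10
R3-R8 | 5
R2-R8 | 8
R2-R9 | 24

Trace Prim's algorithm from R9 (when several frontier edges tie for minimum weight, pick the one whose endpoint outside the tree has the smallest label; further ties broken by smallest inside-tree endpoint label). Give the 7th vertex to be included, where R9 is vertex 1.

R3

Grow the tree from R9 using Prim:
Step 1: frontier [R1-R9 10, R2-R9 24] → take R1-R9 (10); add R1.
Step 2: frontier [R1-R4 14, R2-R9 24] → take R1-R4 (14); add R4.
Step 3: frontier [R4-R7 3, R4-R8 18, R2-R9 24] → take R4-R7 (3); add R7.
Step 4: frontier [R4-R8 18, R6-R7 6, R5-R7 22, R2-R9 24] → take R6-R7 (6); add R6.
Step 5: frontier [R4-R8 18, R5-R7 22, R2-R9 24] → take R4-R8 (18); add R8.
Step 6: frontier [R5-R7 22, R3-R8 5, R2-R8 8, R2-R9 24] → take R3-R8 (5); add R3.
Step 7: frontier [R3-R5 21, R5-R7 22, R2-R8 8, R2-R9 24] → take R2-R8 (8); add R2.
Step 8: frontier [R2-R5 16, R3-R5 21, R5-R7 22] → take R2-R5 (16); add R5.
Vertex order: R9, R1, R4, R7, R6, R8, R3, R2, R5. The 7th vertex is R3.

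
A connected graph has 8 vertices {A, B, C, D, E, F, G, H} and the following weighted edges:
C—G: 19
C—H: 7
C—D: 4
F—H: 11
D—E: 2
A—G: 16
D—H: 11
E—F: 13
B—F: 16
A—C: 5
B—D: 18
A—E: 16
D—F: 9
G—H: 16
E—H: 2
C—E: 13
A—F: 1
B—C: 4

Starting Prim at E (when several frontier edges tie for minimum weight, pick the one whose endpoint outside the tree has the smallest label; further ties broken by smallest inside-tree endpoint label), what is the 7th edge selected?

A-G

Prim's algorithm from E:
Step 1: cheapest edge leaving the tree is D—E (2); add D.
Step 2: cheapest edge leaving the tree is E—H (2); add H.
Step 3: cheapest edge leaving the tree is C—D (4); add C.
Step 4: cheapest edge leaving the tree is B—C (4); add B.
Step 5: cheapest edge leaving the tree is A—C (5); add A.
Step 6: cheapest edge leaving the tree is A—F (1); add F.
Step 7: cheapest edge leaving the tree is A—G (16); add G.
The 7th edge added is A—G.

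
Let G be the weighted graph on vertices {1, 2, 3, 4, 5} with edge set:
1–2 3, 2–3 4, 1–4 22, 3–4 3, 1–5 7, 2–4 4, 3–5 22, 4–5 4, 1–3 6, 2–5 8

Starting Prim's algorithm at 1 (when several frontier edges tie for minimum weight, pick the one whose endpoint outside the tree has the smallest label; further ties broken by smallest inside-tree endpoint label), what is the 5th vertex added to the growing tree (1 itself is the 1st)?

Grow the tree from 1 using Prim:
Step 1: frontier [1–2 3, 1–3 6, 1–5 7, 1–4 22] → take 1–2 (3); add 2.
Step 2: frontier [1–3 6, 1–5 7, 1–4 22, 2–3 4, 2–4 4, 2–5 8] → take 2–3 (4); add 3.
Step 3: frontier [1–5 7, 1–4 22, 2–4 4, 2–5 8, 3–4 3, 3–5 22] → take 3–4 (3); add 4.
Step 4: frontier [1–5 7, 2–5 8, 3–5 22, 4–5 4] → take 4–5 (4); add 5.
Vertex order: 1, 2, 3, 4, 5. The 5th vertex is 5.

5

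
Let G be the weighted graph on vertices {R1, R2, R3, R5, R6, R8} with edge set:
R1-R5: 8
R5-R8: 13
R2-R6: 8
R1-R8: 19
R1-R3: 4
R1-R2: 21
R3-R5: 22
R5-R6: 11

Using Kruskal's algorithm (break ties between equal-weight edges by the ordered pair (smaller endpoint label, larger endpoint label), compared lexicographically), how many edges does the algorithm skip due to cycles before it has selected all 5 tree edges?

0

Sort edges by weight, then run Kruskal:
R1-R3 (4): add — endpoints in different components.
R1-R5 (8): add — endpoints in different components.
R2-R6 (8): add — endpoints in different components.
R5-R6 (11): add — endpoints in different components.
R5-R8 (13): add — endpoints in different components.
Edges rejected before the tree was complete: 0.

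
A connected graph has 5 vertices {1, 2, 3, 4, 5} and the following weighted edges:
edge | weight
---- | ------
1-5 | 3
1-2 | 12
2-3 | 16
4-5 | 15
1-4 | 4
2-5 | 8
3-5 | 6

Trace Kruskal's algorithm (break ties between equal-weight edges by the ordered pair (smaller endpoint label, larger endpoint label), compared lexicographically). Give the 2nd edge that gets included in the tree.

1-4

Sort edges by weight, then run Kruskal:
1-5 (3): add. Components now {1,5} {2} {3} {4}
1-4 (4): add. Components now {1,4,5} {2} {3}
3-5 (6): add. Components now {1,3,4,5} {2}
2-5 (8): add. Components now {1,2,3,4,5}
The 2nd edge added is 1-4.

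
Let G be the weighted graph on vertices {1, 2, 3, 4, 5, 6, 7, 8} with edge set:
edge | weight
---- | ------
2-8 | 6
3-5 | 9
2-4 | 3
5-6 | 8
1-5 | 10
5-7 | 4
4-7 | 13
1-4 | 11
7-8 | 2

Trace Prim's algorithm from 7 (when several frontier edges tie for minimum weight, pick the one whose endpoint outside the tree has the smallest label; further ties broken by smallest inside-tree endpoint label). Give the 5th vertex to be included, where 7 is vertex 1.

Prim, starting at 7.
Step 1: cheapest edge leaving the tree is 7-8 (2); add 8.
Step 2: cheapest edge leaving the tree is 5-7 (4); add 5.
Step 3: cheapest edge leaving the tree is 2-8 (6); add 2.
Step 4: cheapest edge leaving the tree is 2-4 (3); add 4.
Step 5: cheapest edge leaving the tree is 5-6 (8); add 6.
Step 6: cheapest edge leaving the tree is 3-5 (9); add 3.
Step 7: cheapest edge leaving the tree is 1-5 (10); add 1.
Vertex order: 7, 8, 5, 2, 4, 6, 3, 1. The 5th vertex is 4.

4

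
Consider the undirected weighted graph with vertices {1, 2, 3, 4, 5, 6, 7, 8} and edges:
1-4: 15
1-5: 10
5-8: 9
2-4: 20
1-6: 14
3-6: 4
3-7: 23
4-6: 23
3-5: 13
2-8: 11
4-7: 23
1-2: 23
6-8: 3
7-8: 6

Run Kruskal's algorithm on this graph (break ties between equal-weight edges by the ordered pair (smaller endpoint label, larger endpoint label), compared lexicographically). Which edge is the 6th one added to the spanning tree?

2-8

Kruskal's algorithm — process edges by increasing weight (ties by edge label):
6-8 (3): add — endpoints in different components.
3-6 (4): add — endpoints in different components.
7-8 (6): add — endpoints in different components.
5-8 (9): add — endpoints in different components.
1-5 (10): add — endpoints in different components.
2-8 (11): add — endpoints in different components.
3-5 (13): skip — 3 and 5 already connected.
1-6 (14): skip — 1 and 6 already connected.
1-4 (15): add — endpoints in different components.
The 6th edge added is 2-8.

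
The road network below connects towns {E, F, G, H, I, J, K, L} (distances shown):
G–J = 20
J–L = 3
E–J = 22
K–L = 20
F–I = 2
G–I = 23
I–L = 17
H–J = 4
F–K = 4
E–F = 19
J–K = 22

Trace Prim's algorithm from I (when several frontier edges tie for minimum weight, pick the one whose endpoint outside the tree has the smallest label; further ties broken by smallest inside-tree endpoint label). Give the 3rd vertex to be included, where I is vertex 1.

K

Prim's algorithm from I:
Step 1: cheapest edge leaving the tree is F–I (2); add F.
Step 2: cheapest edge leaving the tree is F–K (4); add K.
Step 3: cheapest edge leaving the tree is I–L (17); add L.
Step 4: cheapest edge leaving the tree is J–L (3); add J.
Step 5: cheapest edge leaving the tree is H–J (4); add H.
Step 6: cheapest edge leaving the tree is E–F (19); add E.
Step 7: cheapest edge leaving the tree is G–J (20); add G.
Vertex order: I, F, K, L, J, H, E, G. The 3rd vertex is K.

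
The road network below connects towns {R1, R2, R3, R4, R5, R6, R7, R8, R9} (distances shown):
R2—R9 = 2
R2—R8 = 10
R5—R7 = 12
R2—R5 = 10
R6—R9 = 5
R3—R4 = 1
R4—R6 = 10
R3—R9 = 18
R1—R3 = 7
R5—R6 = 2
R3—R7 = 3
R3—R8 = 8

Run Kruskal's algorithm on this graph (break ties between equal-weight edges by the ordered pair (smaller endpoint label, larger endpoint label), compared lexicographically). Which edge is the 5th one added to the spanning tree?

R6-R9

Kruskal: consider edges lightest-first.
R3—R4 (1): add — endpoints in different components.
R2—R9 (2): add — endpoints in different components.
R5—R6 (2): add — endpoints in different components.
R3—R7 (3): add — endpoints in different components.
R6—R9 (5): add — endpoints in different components.
R1—R3 (7): add — endpoints in different components.
R3—R8 (8): add — endpoints in different components.
R2—R5 (10): skip — R2 and R5 already connected.
R2—R8 (10): add — endpoints in different components.
The 5th edge added is R6—R9.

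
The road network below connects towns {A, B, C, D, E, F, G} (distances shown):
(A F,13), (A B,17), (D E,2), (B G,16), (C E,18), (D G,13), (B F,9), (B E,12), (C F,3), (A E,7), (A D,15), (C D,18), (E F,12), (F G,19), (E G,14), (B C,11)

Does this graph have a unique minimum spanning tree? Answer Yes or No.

No

Kruskal's algorithm — process edges by increasing weight (ties by edge label):
D E (2): add — endpoints in different components.
C F (3): add — endpoints in different components.
A E (7): add — endpoints in different components.
B F (9): add — endpoints in different components.
B C (11): skip — B and C already connected.
B E (12): add — endpoints in different components.
E F (12): skip — E and F already connected.
A F (13): skip — A and F already connected.
D G (13): add — endpoints in different components.
Non-tree edge E F has weight 12, equal to the heaviest edge on its tree cycle — swapping gives another MST of the same weight. Not unique.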